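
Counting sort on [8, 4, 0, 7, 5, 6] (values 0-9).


Input: [8, 4, 0, 7, 5, 6]
Counts: [1, 0, 0, 0, 1, 1, 1, 1, 1, 0]

Sorted: [0, 4, 5, 6, 7, 8]


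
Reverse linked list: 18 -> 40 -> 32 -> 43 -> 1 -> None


Step 1: curr=18, set curr.next=prev(None) | reversed so far: 18
Step 2: curr=40, set curr.next=prev(18) | reversed so far: 40 -> 18
Step 3: curr=32, set curr.next=prev(40) | reversed so far: 32 -> 40 -> 18
Step 4: curr=43, set curr.next=prev(32) | reversed so far: 43 -> 32 -> 40 -> 18
Step 5: curr=1, set curr.next=prev(43) | reversed so far: 1 -> 43 -> 32 -> 40 -> 18

1 -> 43 -> 32 -> 40 -> 18 -> None


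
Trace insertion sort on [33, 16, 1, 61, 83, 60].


Initial: [33, 16, 1, 61, 83, 60]
Insert 16: [16, 33, 1, 61, 83, 60]
Insert 1: [1, 16, 33, 61, 83, 60]
Insert 61: [1, 16, 33, 61, 83, 60]
Insert 83: [1, 16, 33, 61, 83, 60]
Insert 60: [1, 16, 33, 60, 61, 83]

Sorted: [1, 16, 33, 60, 61, 83]


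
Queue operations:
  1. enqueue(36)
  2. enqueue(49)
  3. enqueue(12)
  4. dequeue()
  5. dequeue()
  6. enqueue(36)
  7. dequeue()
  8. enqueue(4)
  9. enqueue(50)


enqueue(36) -> [36]
enqueue(49) -> [36, 49]
enqueue(12) -> [36, 49, 12]
dequeue()->36, [49, 12]
dequeue()->49, [12]
enqueue(36) -> [12, 36]
dequeue()->12, [36]
enqueue(4) -> [36, 4]
enqueue(50) -> [36, 4, 50]

Final queue: [36, 4, 50]


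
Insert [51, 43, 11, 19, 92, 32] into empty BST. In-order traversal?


Insert 51: root
Insert 43: L from 51
Insert 11: L from 51 -> L from 43
Insert 19: L from 51 -> L from 43 -> R from 11
Insert 92: R from 51
Insert 32: L from 51 -> L from 43 -> R from 11 -> R from 19

In-order: [11, 19, 32, 43, 51, 92]


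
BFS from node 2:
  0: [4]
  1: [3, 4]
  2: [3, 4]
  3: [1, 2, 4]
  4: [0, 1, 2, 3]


Visit 2, enqueue [3, 4]
Visit 3, enqueue [1]
Visit 4, enqueue [0]
Visit 1, enqueue []
Visit 0, enqueue []

BFS order: [2, 3, 4, 1, 0]


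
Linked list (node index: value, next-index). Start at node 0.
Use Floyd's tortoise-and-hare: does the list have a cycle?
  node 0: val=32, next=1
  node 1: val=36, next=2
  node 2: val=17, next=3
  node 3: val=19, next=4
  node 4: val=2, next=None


Floyd's tortoise (slow, +1) and hare (fast, +2):
  init: slow=0, fast=0
  step 1: slow=1, fast=2
  step 2: slow=2, fast=4
  step 3: fast -> None, no cycle

Cycle: no


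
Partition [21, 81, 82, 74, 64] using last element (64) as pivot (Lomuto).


Pivot: 64
  21 <= 64: advance i (no swap)
Place pivot at 1: [21, 64, 82, 74, 81]

Partitioned: [21, 64, 82, 74, 81]


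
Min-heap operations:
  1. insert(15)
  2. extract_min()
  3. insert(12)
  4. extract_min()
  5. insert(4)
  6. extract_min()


insert(15) -> [15]
extract_min()->15, []
insert(12) -> [12]
extract_min()->12, []
insert(4) -> [4]
extract_min()->4, []

Final heap: []


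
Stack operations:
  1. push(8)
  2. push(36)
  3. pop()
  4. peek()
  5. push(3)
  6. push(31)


push(8) -> [8]
push(36) -> [8, 36]
pop()->36, [8]
peek()->8
push(3) -> [8, 3]
push(31) -> [8, 3, 31]

Final stack: [8, 3, 31]


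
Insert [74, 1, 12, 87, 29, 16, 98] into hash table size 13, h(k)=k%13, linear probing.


Insert 74: h=9 -> slot 9
Insert 1: h=1 -> slot 1
Insert 12: h=12 -> slot 12
Insert 87: h=9, 1 probes -> slot 10
Insert 29: h=3 -> slot 3
Insert 16: h=3, 1 probes -> slot 4
Insert 98: h=7 -> slot 7

Table: [None, 1, None, 29, 16, None, None, 98, None, 74, 87, None, 12]


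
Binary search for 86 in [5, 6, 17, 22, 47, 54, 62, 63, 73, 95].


Step 1: lo=0, hi=9, mid=4, val=47
Step 2: lo=5, hi=9, mid=7, val=63
Step 3: lo=8, hi=9, mid=8, val=73
Step 4: lo=9, hi=9, mid=9, val=95

Not found


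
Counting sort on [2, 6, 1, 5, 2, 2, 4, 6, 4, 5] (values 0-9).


Input: [2, 6, 1, 5, 2, 2, 4, 6, 4, 5]
Counts: [0, 1, 3, 0, 2, 2, 2, 0, 0, 0]

Sorted: [1, 2, 2, 2, 4, 4, 5, 5, 6, 6]


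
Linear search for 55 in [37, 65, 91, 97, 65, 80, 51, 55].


i=0: 37!=55
i=1: 65!=55
i=2: 91!=55
i=3: 97!=55
i=4: 65!=55
i=5: 80!=55
i=6: 51!=55
i=7: 55==55 found!

Found at 7, 8 comps


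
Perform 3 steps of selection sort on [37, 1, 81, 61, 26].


Initial: [37, 1, 81, 61, 26]
Step 1: min=1 at 1
  Swap: [1, 37, 81, 61, 26]
Step 2: min=26 at 4
  Swap: [1, 26, 81, 61, 37]
Step 3: min=37 at 4
  Swap: [1, 26, 37, 61, 81]

After 3 steps: [1, 26, 37, 61, 81]


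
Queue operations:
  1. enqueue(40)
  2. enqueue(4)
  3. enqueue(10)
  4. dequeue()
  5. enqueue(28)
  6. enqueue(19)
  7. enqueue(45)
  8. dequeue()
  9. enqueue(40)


enqueue(40) -> [40]
enqueue(4) -> [40, 4]
enqueue(10) -> [40, 4, 10]
dequeue()->40, [4, 10]
enqueue(28) -> [4, 10, 28]
enqueue(19) -> [4, 10, 28, 19]
enqueue(45) -> [4, 10, 28, 19, 45]
dequeue()->4, [10, 28, 19, 45]
enqueue(40) -> [10, 28, 19, 45, 40]

Final queue: [10, 28, 19, 45, 40]


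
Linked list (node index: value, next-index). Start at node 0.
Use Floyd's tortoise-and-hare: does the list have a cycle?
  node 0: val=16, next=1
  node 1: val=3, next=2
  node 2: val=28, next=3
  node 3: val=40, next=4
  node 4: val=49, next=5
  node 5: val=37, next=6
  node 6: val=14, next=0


Floyd's tortoise (slow, +1) and hare (fast, +2):
  init: slow=0, fast=0
  step 1: slow=1, fast=2
  step 2: slow=2, fast=4
  step 3: slow=3, fast=6
  step 4: slow=4, fast=1
  step 5: slow=5, fast=3
  step 6: slow=6, fast=5
  step 7: slow=0, fast=0
  slow == fast at node 0: cycle detected

Cycle: yes


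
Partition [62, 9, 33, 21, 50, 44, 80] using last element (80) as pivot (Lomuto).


Pivot: 80
  62 <= 80: advance i (no swap)
  9 <= 80: advance i (no swap)
  33 <= 80: advance i (no swap)
  21 <= 80: advance i (no swap)
  50 <= 80: advance i (no swap)
  44 <= 80: advance i (no swap)
Place pivot at 6: [62, 9, 33, 21, 50, 44, 80]

Partitioned: [62, 9, 33, 21, 50, 44, 80]


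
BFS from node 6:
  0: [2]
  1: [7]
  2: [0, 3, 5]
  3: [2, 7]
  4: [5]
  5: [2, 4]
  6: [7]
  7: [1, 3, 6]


Visit 6, enqueue [7]
Visit 7, enqueue [1, 3]
Visit 1, enqueue []
Visit 3, enqueue [2]
Visit 2, enqueue [0, 5]
Visit 0, enqueue []
Visit 5, enqueue [4]
Visit 4, enqueue []

BFS order: [6, 7, 1, 3, 2, 0, 5, 4]


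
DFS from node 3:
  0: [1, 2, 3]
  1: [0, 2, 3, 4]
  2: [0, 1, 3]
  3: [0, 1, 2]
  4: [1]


Visit 3, push [2, 1, 0]
Visit 0, push [2, 1]
Visit 1, push [4, 2]
Visit 2, push []
Visit 4, push []

DFS order: [3, 0, 1, 2, 4]


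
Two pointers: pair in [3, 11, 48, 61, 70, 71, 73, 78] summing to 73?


lo=0(3)+hi=7(78)=81
lo=0(3)+hi=6(73)=76
lo=0(3)+hi=5(71)=74
lo=0(3)+hi=4(70)=73

Yes: 3+70=73


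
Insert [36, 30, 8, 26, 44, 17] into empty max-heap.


Insert 36: [36]
Insert 30: [36, 30]
Insert 8: [36, 30, 8]
Insert 26: [36, 30, 8, 26]
Insert 44: [44, 36, 8, 26, 30]
Insert 17: [44, 36, 17, 26, 30, 8]

Final heap: [44, 36, 17, 26, 30, 8]


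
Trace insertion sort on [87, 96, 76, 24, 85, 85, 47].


Initial: [87, 96, 76, 24, 85, 85, 47]
Insert 96: [87, 96, 76, 24, 85, 85, 47]
Insert 76: [76, 87, 96, 24, 85, 85, 47]
Insert 24: [24, 76, 87, 96, 85, 85, 47]
Insert 85: [24, 76, 85, 87, 96, 85, 47]
Insert 85: [24, 76, 85, 85, 87, 96, 47]
Insert 47: [24, 47, 76, 85, 85, 87, 96]

Sorted: [24, 47, 76, 85, 85, 87, 96]


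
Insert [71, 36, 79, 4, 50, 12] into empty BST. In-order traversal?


Insert 71: root
Insert 36: L from 71
Insert 79: R from 71
Insert 4: L from 71 -> L from 36
Insert 50: L from 71 -> R from 36
Insert 12: L from 71 -> L from 36 -> R from 4

In-order: [4, 12, 36, 50, 71, 79]


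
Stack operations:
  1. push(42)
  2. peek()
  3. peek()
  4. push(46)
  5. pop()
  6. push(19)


push(42) -> [42]
peek()->42
peek()->42
push(46) -> [42, 46]
pop()->46, [42]
push(19) -> [42, 19]

Final stack: [42, 19]


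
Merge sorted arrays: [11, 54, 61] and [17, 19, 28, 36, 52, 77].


Take 11 from A
Take 17 from B
Take 19 from B
Take 28 from B
Take 36 from B
Take 52 from B
Take 54 from A
Take 61 from A

Merged: [11, 17, 19, 28, 36, 52, 54, 61, 77]


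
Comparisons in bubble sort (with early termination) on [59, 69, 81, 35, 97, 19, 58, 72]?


Algorithm: bubble sort (with early termination)
Input: [59, 69, 81, 35, 97, 19, 58, 72]
Sorted: [19, 35, 58, 59, 69, 72, 81, 97]

27


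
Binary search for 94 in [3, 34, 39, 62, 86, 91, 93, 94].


Step 1: lo=0, hi=7, mid=3, val=62
Step 2: lo=4, hi=7, mid=5, val=91
Step 3: lo=6, hi=7, mid=6, val=93
Step 4: lo=7, hi=7, mid=7, val=94

Found at index 7


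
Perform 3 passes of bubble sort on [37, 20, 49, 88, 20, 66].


Initial: [37, 20, 49, 88, 20, 66]
Pass 1: [20, 37, 49, 20, 66, 88] (3 swaps)
Pass 2: [20, 37, 20, 49, 66, 88] (1 swaps)
Pass 3: [20, 20, 37, 49, 66, 88] (1 swaps)

After 3 passes: [20, 20, 37, 49, 66, 88]


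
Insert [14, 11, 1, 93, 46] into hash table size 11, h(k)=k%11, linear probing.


Insert 14: h=3 -> slot 3
Insert 11: h=0 -> slot 0
Insert 1: h=1 -> slot 1
Insert 93: h=5 -> slot 5
Insert 46: h=2 -> slot 2

Table: [11, 1, 46, 14, None, 93, None, None, None, None, None]


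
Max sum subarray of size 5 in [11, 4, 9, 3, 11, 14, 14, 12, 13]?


[0:5]: 38
[1:6]: 41
[2:7]: 51
[3:8]: 54
[4:9]: 64

Max: 64 at [4:9]


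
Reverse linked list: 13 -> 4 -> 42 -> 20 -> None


Step 1: curr=13, set curr.next=prev(None) | reversed so far: 13
Step 2: curr=4, set curr.next=prev(13) | reversed so far: 4 -> 13
Step 3: curr=42, set curr.next=prev(4) | reversed so far: 42 -> 4 -> 13
Step 4: curr=20, set curr.next=prev(42) | reversed so far: 20 -> 42 -> 4 -> 13

20 -> 42 -> 4 -> 13 -> None


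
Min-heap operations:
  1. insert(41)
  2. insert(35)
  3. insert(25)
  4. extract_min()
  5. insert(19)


insert(41) -> [41]
insert(35) -> [35, 41]
insert(25) -> [25, 41, 35]
extract_min()->25, [35, 41]
insert(19) -> [19, 41, 35]

Final heap: [19, 41, 35]


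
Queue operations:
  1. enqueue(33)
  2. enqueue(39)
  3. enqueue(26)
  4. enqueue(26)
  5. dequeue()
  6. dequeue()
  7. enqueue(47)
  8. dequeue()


enqueue(33) -> [33]
enqueue(39) -> [33, 39]
enqueue(26) -> [33, 39, 26]
enqueue(26) -> [33, 39, 26, 26]
dequeue()->33, [39, 26, 26]
dequeue()->39, [26, 26]
enqueue(47) -> [26, 26, 47]
dequeue()->26, [26, 47]

Final queue: [26, 47]


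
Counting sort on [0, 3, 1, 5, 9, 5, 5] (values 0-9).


Input: [0, 3, 1, 5, 9, 5, 5]
Counts: [1, 1, 0, 1, 0, 3, 0, 0, 0, 1]

Sorted: [0, 1, 3, 5, 5, 5, 9]


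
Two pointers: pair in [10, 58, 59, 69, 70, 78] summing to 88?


lo=0(10)+hi=5(78)=88

Yes: 10+78=88


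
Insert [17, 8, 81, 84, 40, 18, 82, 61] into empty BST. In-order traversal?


Insert 17: root
Insert 8: L from 17
Insert 81: R from 17
Insert 84: R from 17 -> R from 81
Insert 40: R from 17 -> L from 81
Insert 18: R from 17 -> L from 81 -> L from 40
Insert 82: R from 17 -> R from 81 -> L from 84
Insert 61: R from 17 -> L from 81 -> R from 40

In-order: [8, 17, 18, 40, 61, 81, 82, 84]


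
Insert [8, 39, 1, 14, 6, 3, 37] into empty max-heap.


Insert 8: [8]
Insert 39: [39, 8]
Insert 1: [39, 8, 1]
Insert 14: [39, 14, 1, 8]
Insert 6: [39, 14, 1, 8, 6]
Insert 3: [39, 14, 3, 8, 6, 1]
Insert 37: [39, 14, 37, 8, 6, 1, 3]

Final heap: [39, 14, 37, 8, 6, 1, 3]


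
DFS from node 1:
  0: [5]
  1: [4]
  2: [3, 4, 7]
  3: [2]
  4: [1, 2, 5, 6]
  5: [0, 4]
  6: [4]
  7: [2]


Visit 1, push [4]
Visit 4, push [6, 5, 2]
Visit 2, push [7, 3]
Visit 3, push []
Visit 7, push []
Visit 5, push [0]
Visit 0, push []
Visit 6, push []

DFS order: [1, 4, 2, 3, 7, 5, 0, 6]


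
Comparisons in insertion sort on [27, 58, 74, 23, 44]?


Algorithm: insertion sort
Input: [27, 58, 74, 23, 44]
Sorted: [23, 27, 44, 58, 74]

8


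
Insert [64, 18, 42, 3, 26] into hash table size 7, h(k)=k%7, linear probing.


Insert 64: h=1 -> slot 1
Insert 18: h=4 -> slot 4
Insert 42: h=0 -> slot 0
Insert 3: h=3 -> slot 3
Insert 26: h=5 -> slot 5

Table: [42, 64, None, 3, 18, 26, None]


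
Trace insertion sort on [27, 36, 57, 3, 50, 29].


Initial: [27, 36, 57, 3, 50, 29]
Insert 36: [27, 36, 57, 3, 50, 29]
Insert 57: [27, 36, 57, 3, 50, 29]
Insert 3: [3, 27, 36, 57, 50, 29]
Insert 50: [3, 27, 36, 50, 57, 29]
Insert 29: [3, 27, 29, 36, 50, 57]

Sorted: [3, 27, 29, 36, 50, 57]


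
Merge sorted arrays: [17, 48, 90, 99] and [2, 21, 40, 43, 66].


Take 2 from B
Take 17 from A
Take 21 from B
Take 40 from B
Take 43 from B
Take 48 from A
Take 66 from B

Merged: [2, 17, 21, 40, 43, 48, 66, 90, 99]


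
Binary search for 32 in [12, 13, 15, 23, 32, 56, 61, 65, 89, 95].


Step 1: lo=0, hi=9, mid=4, val=32

Found at index 4


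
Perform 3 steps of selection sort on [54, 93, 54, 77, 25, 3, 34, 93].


Initial: [54, 93, 54, 77, 25, 3, 34, 93]
Step 1: min=3 at 5
  Swap: [3, 93, 54, 77, 25, 54, 34, 93]
Step 2: min=25 at 4
  Swap: [3, 25, 54, 77, 93, 54, 34, 93]
Step 3: min=34 at 6
  Swap: [3, 25, 34, 77, 93, 54, 54, 93]

After 3 steps: [3, 25, 34, 77, 93, 54, 54, 93]


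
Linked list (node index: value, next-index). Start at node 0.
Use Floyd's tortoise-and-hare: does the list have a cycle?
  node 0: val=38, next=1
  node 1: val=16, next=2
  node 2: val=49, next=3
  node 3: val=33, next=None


Floyd's tortoise (slow, +1) and hare (fast, +2):
  init: slow=0, fast=0
  step 1: slow=1, fast=2
  step 2: fast 2->3->None, no cycle

Cycle: no


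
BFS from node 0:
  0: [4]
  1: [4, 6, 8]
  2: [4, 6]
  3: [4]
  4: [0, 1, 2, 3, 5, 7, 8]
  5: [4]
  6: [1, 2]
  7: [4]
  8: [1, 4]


Visit 0, enqueue [4]
Visit 4, enqueue [1, 2, 3, 5, 7, 8]
Visit 1, enqueue [6]
Visit 2, enqueue []
Visit 3, enqueue []
Visit 5, enqueue []
Visit 7, enqueue []
Visit 8, enqueue []
Visit 6, enqueue []

BFS order: [0, 4, 1, 2, 3, 5, 7, 8, 6]


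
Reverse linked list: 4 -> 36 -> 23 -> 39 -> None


Step 1: curr=4, set curr.next=prev(None) | reversed so far: 4
Step 2: curr=36, set curr.next=prev(4) | reversed so far: 36 -> 4
Step 3: curr=23, set curr.next=prev(36) | reversed so far: 23 -> 36 -> 4
Step 4: curr=39, set curr.next=prev(23) | reversed so far: 39 -> 23 -> 36 -> 4

39 -> 23 -> 36 -> 4 -> None


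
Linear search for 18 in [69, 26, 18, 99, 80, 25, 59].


i=0: 69!=18
i=1: 26!=18
i=2: 18==18 found!

Found at 2, 3 comps


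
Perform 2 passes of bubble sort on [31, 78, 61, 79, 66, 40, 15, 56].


Initial: [31, 78, 61, 79, 66, 40, 15, 56]
Pass 1: [31, 61, 78, 66, 40, 15, 56, 79] (5 swaps)
Pass 2: [31, 61, 66, 40, 15, 56, 78, 79] (4 swaps)

After 2 passes: [31, 61, 66, 40, 15, 56, 78, 79]


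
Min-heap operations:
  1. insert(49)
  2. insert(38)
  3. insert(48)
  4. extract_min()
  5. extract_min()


insert(49) -> [49]
insert(38) -> [38, 49]
insert(48) -> [38, 49, 48]
extract_min()->38, [48, 49]
extract_min()->48, [49]

Final heap: [49]


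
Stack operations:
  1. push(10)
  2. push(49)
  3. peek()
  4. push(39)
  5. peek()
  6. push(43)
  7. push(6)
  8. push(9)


push(10) -> [10]
push(49) -> [10, 49]
peek()->49
push(39) -> [10, 49, 39]
peek()->39
push(43) -> [10, 49, 39, 43]
push(6) -> [10, 49, 39, 43, 6]
push(9) -> [10, 49, 39, 43, 6, 9]

Final stack: [10, 49, 39, 43, 6, 9]


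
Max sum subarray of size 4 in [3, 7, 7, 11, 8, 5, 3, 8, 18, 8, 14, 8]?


[0:4]: 28
[1:5]: 33
[2:6]: 31
[3:7]: 27
[4:8]: 24
[5:9]: 34
[6:10]: 37
[7:11]: 48
[8:12]: 48

Max: 48 at [7:11]


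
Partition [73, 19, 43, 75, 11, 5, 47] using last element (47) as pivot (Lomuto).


Pivot: 47
  19 <= 47: swap -> [19, 73, 43, 75, 11, 5, 47]
  43 <= 47: swap -> [19, 43, 73, 75, 11, 5, 47]
  11 <= 47: swap -> [19, 43, 11, 75, 73, 5, 47]
  5 <= 47: swap -> [19, 43, 11, 5, 73, 75, 47]
Place pivot at 4: [19, 43, 11, 5, 47, 75, 73]

Partitioned: [19, 43, 11, 5, 47, 75, 73]


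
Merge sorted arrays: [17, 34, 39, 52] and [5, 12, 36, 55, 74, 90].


Take 5 from B
Take 12 from B
Take 17 from A
Take 34 from A
Take 36 from B
Take 39 from A
Take 52 from A

Merged: [5, 12, 17, 34, 36, 39, 52, 55, 74, 90]


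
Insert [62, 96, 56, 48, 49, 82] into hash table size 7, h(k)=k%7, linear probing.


Insert 62: h=6 -> slot 6
Insert 96: h=5 -> slot 5
Insert 56: h=0 -> slot 0
Insert 48: h=6, 2 probes -> slot 1
Insert 49: h=0, 2 probes -> slot 2
Insert 82: h=5, 5 probes -> slot 3

Table: [56, 48, 49, 82, None, 96, 62]


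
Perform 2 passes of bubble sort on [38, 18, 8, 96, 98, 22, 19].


Initial: [38, 18, 8, 96, 98, 22, 19]
Pass 1: [18, 8, 38, 96, 22, 19, 98] (4 swaps)
Pass 2: [8, 18, 38, 22, 19, 96, 98] (3 swaps)

After 2 passes: [8, 18, 38, 22, 19, 96, 98]


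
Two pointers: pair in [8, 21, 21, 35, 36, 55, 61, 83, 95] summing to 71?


lo=0(8)+hi=8(95)=103
lo=0(8)+hi=7(83)=91
lo=0(8)+hi=6(61)=69
lo=1(21)+hi=6(61)=82
lo=1(21)+hi=5(55)=76
lo=1(21)+hi=4(36)=57
lo=2(21)+hi=4(36)=57
lo=3(35)+hi=4(36)=71

Yes: 35+36=71


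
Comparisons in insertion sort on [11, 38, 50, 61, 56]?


Algorithm: insertion sort
Input: [11, 38, 50, 61, 56]
Sorted: [11, 38, 50, 56, 61]

5


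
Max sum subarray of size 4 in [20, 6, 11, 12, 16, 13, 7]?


[0:4]: 49
[1:5]: 45
[2:6]: 52
[3:7]: 48

Max: 52 at [2:6]


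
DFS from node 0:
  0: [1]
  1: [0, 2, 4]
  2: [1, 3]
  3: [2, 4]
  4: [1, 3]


Visit 0, push [1]
Visit 1, push [4, 2]
Visit 2, push [3]
Visit 3, push [4]
Visit 4, push []

DFS order: [0, 1, 2, 3, 4]


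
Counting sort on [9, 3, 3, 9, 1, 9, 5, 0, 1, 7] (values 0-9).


Input: [9, 3, 3, 9, 1, 9, 5, 0, 1, 7]
Counts: [1, 2, 0, 2, 0, 1, 0, 1, 0, 3]

Sorted: [0, 1, 1, 3, 3, 5, 7, 9, 9, 9]


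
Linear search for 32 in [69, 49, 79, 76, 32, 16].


i=0: 69!=32
i=1: 49!=32
i=2: 79!=32
i=3: 76!=32
i=4: 32==32 found!

Found at 4, 5 comps


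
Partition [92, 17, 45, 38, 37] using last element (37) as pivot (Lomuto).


Pivot: 37
  17 <= 37: swap -> [17, 92, 45, 38, 37]
Place pivot at 1: [17, 37, 45, 38, 92]

Partitioned: [17, 37, 45, 38, 92]


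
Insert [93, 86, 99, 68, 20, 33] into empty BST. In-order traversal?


Insert 93: root
Insert 86: L from 93
Insert 99: R from 93
Insert 68: L from 93 -> L from 86
Insert 20: L from 93 -> L from 86 -> L from 68
Insert 33: L from 93 -> L from 86 -> L from 68 -> R from 20

In-order: [20, 33, 68, 86, 93, 99]


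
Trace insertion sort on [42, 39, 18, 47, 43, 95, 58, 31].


Initial: [42, 39, 18, 47, 43, 95, 58, 31]
Insert 39: [39, 42, 18, 47, 43, 95, 58, 31]
Insert 18: [18, 39, 42, 47, 43, 95, 58, 31]
Insert 47: [18, 39, 42, 47, 43, 95, 58, 31]
Insert 43: [18, 39, 42, 43, 47, 95, 58, 31]
Insert 95: [18, 39, 42, 43, 47, 95, 58, 31]
Insert 58: [18, 39, 42, 43, 47, 58, 95, 31]
Insert 31: [18, 31, 39, 42, 43, 47, 58, 95]

Sorted: [18, 31, 39, 42, 43, 47, 58, 95]


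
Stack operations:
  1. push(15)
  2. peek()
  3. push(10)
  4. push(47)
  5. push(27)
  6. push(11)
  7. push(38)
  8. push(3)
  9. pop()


push(15) -> [15]
peek()->15
push(10) -> [15, 10]
push(47) -> [15, 10, 47]
push(27) -> [15, 10, 47, 27]
push(11) -> [15, 10, 47, 27, 11]
push(38) -> [15, 10, 47, 27, 11, 38]
push(3) -> [15, 10, 47, 27, 11, 38, 3]
pop()->3, [15, 10, 47, 27, 11, 38]

Final stack: [15, 10, 47, 27, 11, 38]


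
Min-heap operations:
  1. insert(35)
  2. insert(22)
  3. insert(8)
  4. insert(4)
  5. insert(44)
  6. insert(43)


insert(35) -> [35]
insert(22) -> [22, 35]
insert(8) -> [8, 35, 22]
insert(4) -> [4, 8, 22, 35]
insert(44) -> [4, 8, 22, 35, 44]
insert(43) -> [4, 8, 22, 35, 44, 43]

Final heap: [4, 8, 22, 35, 44, 43]


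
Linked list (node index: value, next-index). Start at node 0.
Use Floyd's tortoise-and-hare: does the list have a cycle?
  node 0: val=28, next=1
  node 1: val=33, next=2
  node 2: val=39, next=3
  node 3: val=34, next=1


Floyd's tortoise (slow, +1) and hare (fast, +2):
  init: slow=0, fast=0
  step 1: slow=1, fast=2
  step 2: slow=2, fast=1
  step 3: slow=3, fast=3
  slow == fast at node 3: cycle detected

Cycle: yes


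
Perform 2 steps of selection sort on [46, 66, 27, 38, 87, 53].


Initial: [46, 66, 27, 38, 87, 53]
Step 1: min=27 at 2
  Swap: [27, 66, 46, 38, 87, 53]
Step 2: min=38 at 3
  Swap: [27, 38, 46, 66, 87, 53]

After 2 steps: [27, 38, 46, 66, 87, 53]


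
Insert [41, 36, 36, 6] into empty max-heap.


Insert 41: [41]
Insert 36: [41, 36]
Insert 36: [41, 36, 36]
Insert 6: [41, 36, 36, 6]

Final heap: [41, 36, 36, 6]


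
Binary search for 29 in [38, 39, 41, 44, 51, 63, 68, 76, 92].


Step 1: lo=0, hi=8, mid=4, val=51
Step 2: lo=0, hi=3, mid=1, val=39
Step 3: lo=0, hi=0, mid=0, val=38

Not found


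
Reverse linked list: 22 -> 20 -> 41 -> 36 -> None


Step 1: curr=22, set curr.next=prev(None) | reversed so far: 22
Step 2: curr=20, set curr.next=prev(22) | reversed so far: 20 -> 22
Step 3: curr=41, set curr.next=prev(20) | reversed so far: 41 -> 20 -> 22
Step 4: curr=36, set curr.next=prev(41) | reversed so far: 36 -> 41 -> 20 -> 22

36 -> 41 -> 20 -> 22 -> None


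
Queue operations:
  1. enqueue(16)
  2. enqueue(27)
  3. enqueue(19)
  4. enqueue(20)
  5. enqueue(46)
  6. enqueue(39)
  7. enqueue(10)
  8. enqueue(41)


enqueue(16) -> [16]
enqueue(27) -> [16, 27]
enqueue(19) -> [16, 27, 19]
enqueue(20) -> [16, 27, 19, 20]
enqueue(46) -> [16, 27, 19, 20, 46]
enqueue(39) -> [16, 27, 19, 20, 46, 39]
enqueue(10) -> [16, 27, 19, 20, 46, 39, 10]
enqueue(41) -> [16, 27, 19, 20, 46, 39, 10, 41]

Final queue: [16, 27, 19, 20, 46, 39, 10, 41]


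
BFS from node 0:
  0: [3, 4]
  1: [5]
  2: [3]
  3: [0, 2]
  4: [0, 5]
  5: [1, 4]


Visit 0, enqueue [3, 4]
Visit 3, enqueue [2]
Visit 4, enqueue [5]
Visit 2, enqueue []
Visit 5, enqueue [1]
Visit 1, enqueue []

BFS order: [0, 3, 4, 2, 5, 1]


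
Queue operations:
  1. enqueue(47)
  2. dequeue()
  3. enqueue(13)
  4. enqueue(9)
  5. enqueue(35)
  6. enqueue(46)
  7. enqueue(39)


enqueue(47) -> [47]
dequeue()->47, []
enqueue(13) -> [13]
enqueue(9) -> [13, 9]
enqueue(35) -> [13, 9, 35]
enqueue(46) -> [13, 9, 35, 46]
enqueue(39) -> [13, 9, 35, 46, 39]

Final queue: [13, 9, 35, 46, 39]


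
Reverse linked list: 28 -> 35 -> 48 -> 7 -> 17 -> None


Step 1: curr=28, set curr.next=prev(None) | reversed so far: 28
Step 2: curr=35, set curr.next=prev(28) | reversed so far: 35 -> 28
Step 3: curr=48, set curr.next=prev(35) | reversed so far: 48 -> 35 -> 28
Step 4: curr=7, set curr.next=prev(48) | reversed so far: 7 -> 48 -> 35 -> 28
Step 5: curr=17, set curr.next=prev(7) | reversed so far: 17 -> 7 -> 48 -> 35 -> 28

17 -> 7 -> 48 -> 35 -> 28 -> None


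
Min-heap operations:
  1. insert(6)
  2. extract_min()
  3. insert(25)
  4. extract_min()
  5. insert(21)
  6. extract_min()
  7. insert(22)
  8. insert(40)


insert(6) -> [6]
extract_min()->6, []
insert(25) -> [25]
extract_min()->25, []
insert(21) -> [21]
extract_min()->21, []
insert(22) -> [22]
insert(40) -> [22, 40]

Final heap: [22, 40]


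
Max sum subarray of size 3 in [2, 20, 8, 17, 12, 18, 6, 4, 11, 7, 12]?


[0:3]: 30
[1:4]: 45
[2:5]: 37
[3:6]: 47
[4:7]: 36
[5:8]: 28
[6:9]: 21
[7:10]: 22
[8:11]: 30

Max: 47 at [3:6]


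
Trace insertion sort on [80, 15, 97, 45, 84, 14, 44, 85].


Initial: [80, 15, 97, 45, 84, 14, 44, 85]
Insert 15: [15, 80, 97, 45, 84, 14, 44, 85]
Insert 97: [15, 80, 97, 45, 84, 14, 44, 85]
Insert 45: [15, 45, 80, 97, 84, 14, 44, 85]
Insert 84: [15, 45, 80, 84, 97, 14, 44, 85]
Insert 14: [14, 15, 45, 80, 84, 97, 44, 85]
Insert 44: [14, 15, 44, 45, 80, 84, 97, 85]
Insert 85: [14, 15, 44, 45, 80, 84, 85, 97]

Sorted: [14, 15, 44, 45, 80, 84, 85, 97]


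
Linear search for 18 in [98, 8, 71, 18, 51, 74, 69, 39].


i=0: 98!=18
i=1: 8!=18
i=2: 71!=18
i=3: 18==18 found!

Found at 3, 4 comps


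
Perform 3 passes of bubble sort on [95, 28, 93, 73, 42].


Initial: [95, 28, 93, 73, 42]
Pass 1: [28, 93, 73, 42, 95] (4 swaps)
Pass 2: [28, 73, 42, 93, 95] (2 swaps)
Pass 3: [28, 42, 73, 93, 95] (1 swaps)

After 3 passes: [28, 42, 73, 93, 95]


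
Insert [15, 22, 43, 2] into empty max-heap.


Insert 15: [15]
Insert 22: [22, 15]
Insert 43: [43, 15, 22]
Insert 2: [43, 15, 22, 2]

Final heap: [43, 15, 22, 2]


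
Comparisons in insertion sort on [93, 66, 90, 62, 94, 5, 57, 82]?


Algorithm: insertion sort
Input: [93, 66, 90, 62, 94, 5, 57, 82]
Sorted: [5, 57, 62, 66, 82, 90, 93, 94]

22


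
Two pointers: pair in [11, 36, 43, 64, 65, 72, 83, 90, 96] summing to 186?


lo=0(11)+hi=8(96)=107
lo=1(36)+hi=8(96)=132
lo=2(43)+hi=8(96)=139
lo=3(64)+hi=8(96)=160
lo=4(65)+hi=8(96)=161
lo=5(72)+hi=8(96)=168
lo=6(83)+hi=8(96)=179
lo=7(90)+hi=8(96)=186

Yes: 90+96=186


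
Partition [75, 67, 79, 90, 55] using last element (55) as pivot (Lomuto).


Pivot: 55
Place pivot at 0: [55, 67, 79, 90, 75]

Partitioned: [55, 67, 79, 90, 75]


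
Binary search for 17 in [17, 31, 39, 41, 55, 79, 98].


Step 1: lo=0, hi=6, mid=3, val=41
Step 2: lo=0, hi=2, mid=1, val=31
Step 3: lo=0, hi=0, mid=0, val=17

Found at index 0


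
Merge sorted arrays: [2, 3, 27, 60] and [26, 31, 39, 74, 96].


Take 2 from A
Take 3 from A
Take 26 from B
Take 27 from A
Take 31 from B
Take 39 from B
Take 60 from A

Merged: [2, 3, 26, 27, 31, 39, 60, 74, 96]


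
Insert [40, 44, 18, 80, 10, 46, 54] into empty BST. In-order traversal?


Insert 40: root
Insert 44: R from 40
Insert 18: L from 40
Insert 80: R from 40 -> R from 44
Insert 10: L from 40 -> L from 18
Insert 46: R from 40 -> R from 44 -> L from 80
Insert 54: R from 40 -> R from 44 -> L from 80 -> R from 46

In-order: [10, 18, 40, 44, 46, 54, 80]


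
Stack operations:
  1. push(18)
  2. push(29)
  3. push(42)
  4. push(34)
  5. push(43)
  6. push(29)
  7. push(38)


push(18) -> [18]
push(29) -> [18, 29]
push(42) -> [18, 29, 42]
push(34) -> [18, 29, 42, 34]
push(43) -> [18, 29, 42, 34, 43]
push(29) -> [18, 29, 42, 34, 43, 29]
push(38) -> [18, 29, 42, 34, 43, 29, 38]

Final stack: [18, 29, 42, 34, 43, 29, 38]


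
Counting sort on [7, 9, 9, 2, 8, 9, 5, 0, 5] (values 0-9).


Input: [7, 9, 9, 2, 8, 9, 5, 0, 5]
Counts: [1, 0, 1, 0, 0, 2, 0, 1, 1, 3]

Sorted: [0, 2, 5, 5, 7, 8, 9, 9, 9]


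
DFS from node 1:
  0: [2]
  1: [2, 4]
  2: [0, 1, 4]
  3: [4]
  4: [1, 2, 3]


Visit 1, push [4, 2]
Visit 2, push [4, 0]
Visit 0, push []
Visit 4, push [3]
Visit 3, push []

DFS order: [1, 2, 0, 4, 3]


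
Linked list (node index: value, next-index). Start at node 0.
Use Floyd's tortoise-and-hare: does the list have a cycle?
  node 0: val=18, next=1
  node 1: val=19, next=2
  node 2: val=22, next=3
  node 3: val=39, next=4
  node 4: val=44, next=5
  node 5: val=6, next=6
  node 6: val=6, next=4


Floyd's tortoise (slow, +1) and hare (fast, +2):
  init: slow=0, fast=0
  step 1: slow=1, fast=2
  step 2: slow=2, fast=4
  step 3: slow=3, fast=6
  step 4: slow=4, fast=5
  step 5: slow=5, fast=4
  step 6: slow=6, fast=6
  slow == fast at node 6: cycle detected

Cycle: yes


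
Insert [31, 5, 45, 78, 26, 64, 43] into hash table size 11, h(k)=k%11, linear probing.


Insert 31: h=9 -> slot 9
Insert 5: h=5 -> slot 5
Insert 45: h=1 -> slot 1
Insert 78: h=1, 1 probes -> slot 2
Insert 26: h=4 -> slot 4
Insert 64: h=9, 1 probes -> slot 10
Insert 43: h=10, 1 probes -> slot 0

Table: [43, 45, 78, None, 26, 5, None, None, None, 31, 64]


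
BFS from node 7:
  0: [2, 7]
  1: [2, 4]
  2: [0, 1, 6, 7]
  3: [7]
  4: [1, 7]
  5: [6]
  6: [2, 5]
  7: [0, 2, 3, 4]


Visit 7, enqueue [0, 2, 3, 4]
Visit 0, enqueue []
Visit 2, enqueue [1, 6]
Visit 3, enqueue []
Visit 4, enqueue []
Visit 1, enqueue []
Visit 6, enqueue [5]
Visit 5, enqueue []

BFS order: [7, 0, 2, 3, 4, 1, 6, 5]


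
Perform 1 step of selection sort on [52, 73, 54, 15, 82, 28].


Initial: [52, 73, 54, 15, 82, 28]
Step 1: min=15 at 3
  Swap: [15, 73, 54, 52, 82, 28]

After 1 step: [15, 73, 54, 52, 82, 28]


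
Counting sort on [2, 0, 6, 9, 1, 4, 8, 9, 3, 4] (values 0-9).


Input: [2, 0, 6, 9, 1, 4, 8, 9, 3, 4]
Counts: [1, 1, 1, 1, 2, 0, 1, 0, 1, 2]

Sorted: [0, 1, 2, 3, 4, 4, 6, 8, 9, 9]


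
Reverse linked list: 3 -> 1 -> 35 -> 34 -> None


Step 1: curr=3, set curr.next=prev(None) | reversed so far: 3
Step 2: curr=1, set curr.next=prev(3) | reversed so far: 1 -> 3
Step 3: curr=35, set curr.next=prev(1) | reversed so far: 35 -> 1 -> 3
Step 4: curr=34, set curr.next=prev(35) | reversed so far: 34 -> 35 -> 1 -> 3

34 -> 35 -> 1 -> 3 -> None


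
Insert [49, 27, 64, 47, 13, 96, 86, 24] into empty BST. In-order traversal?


Insert 49: root
Insert 27: L from 49
Insert 64: R from 49
Insert 47: L from 49 -> R from 27
Insert 13: L from 49 -> L from 27
Insert 96: R from 49 -> R from 64
Insert 86: R from 49 -> R from 64 -> L from 96
Insert 24: L from 49 -> L from 27 -> R from 13

In-order: [13, 24, 27, 47, 49, 64, 86, 96]


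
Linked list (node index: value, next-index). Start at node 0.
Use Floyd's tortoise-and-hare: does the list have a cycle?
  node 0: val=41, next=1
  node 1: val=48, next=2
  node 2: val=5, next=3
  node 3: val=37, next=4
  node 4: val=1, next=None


Floyd's tortoise (slow, +1) and hare (fast, +2):
  init: slow=0, fast=0
  step 1: slow=1, fast=2
  step 2: slow=2, fast=4
  step 3: fast -> None, no cycle

Cycle: no


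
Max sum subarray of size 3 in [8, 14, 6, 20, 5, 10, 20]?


[0:3]: 28
[1:4]: 40
[2:5]: 31
[3:6]: 35
[4:7]: 35

Max: 40 at [1:4]


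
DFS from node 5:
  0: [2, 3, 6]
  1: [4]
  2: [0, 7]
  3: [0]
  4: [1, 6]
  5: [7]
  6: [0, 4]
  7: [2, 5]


Visit 5, push [7]
Visit 7, push [2]
Visit 2, push [0]
Visit 0, push [6, 3]
Visit 3, push []
Visit 6, push [4]
Visit 4, push [1]
Visit 1, push []

DFS order: [5, 7, 2, 0, 3, 6, 4, 1]


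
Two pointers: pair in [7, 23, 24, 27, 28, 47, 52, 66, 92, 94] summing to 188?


lo=0(7)+hi=9(94)=101
lo=1(23)+hi=9(94)=117
lo=2(24)+hi=9(94)=118
lo=3(27)+hi=9(94)=121
lo=4(28)+hi=9(94)=122
lo=5(47)+hi=9(94)=141
lo=6(52)+hi=9(94)=146
lo=7(66)+hi=9(94)=160
lo=8(92)+hi=9(94)=186

No pair found


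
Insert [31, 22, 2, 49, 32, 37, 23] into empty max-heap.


Insert 31: [31]
Insert 22: [31, 22]
Insert 2: [31, 22, 2]
Insert 49: [49, 31, 2, 22]
Insert 32: [49, 32, 2, 22, 31]
Insert 37: [49, 32, 37, 22, 31, 2]
Insert 23: [49, 32, 37, 22, 31, 2, 23]

Final heap: [49, 32, 37, 22, 31, 2, 23]


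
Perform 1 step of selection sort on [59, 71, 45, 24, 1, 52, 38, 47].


Initial: [59, 71, 45, 24, 1, 52, 38, 47]
Step 1: min=1 at 4
  Swap: [1, 71, 45, 24, 59, 52, 38, 47]

After 1 step: [1, 71, 45, 24, 59, 52, 38, 47]


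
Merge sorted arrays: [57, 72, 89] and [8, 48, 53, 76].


Take 8 from B
Take 48 from B
Take 53 from B
Take 57 from A
Take 72 from A
Take 76 from B

Merged: [8, 48, 53, 57, 72, 76, 89]


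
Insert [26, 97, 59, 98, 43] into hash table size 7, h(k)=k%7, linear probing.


Insert 26: h=5 -> slot 5
Insert 97: h=6 -> slot 6
Insert 59: h=3 -> slot 3
Insert 98: h=0 -> slot 0
Insert 43: h=1 -> slot 1

Table: [98, 43, None, 59, None, 26, 97]


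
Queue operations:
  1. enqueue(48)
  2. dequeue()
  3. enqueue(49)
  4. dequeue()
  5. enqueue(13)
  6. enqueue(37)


enqueue(48) -> [48]
dequeue()->48, []
enqueue(49) -> [49]
dequeue()->49, []
enqueue(13) -> [13]
enqueue(37) -> [13, 37]

Final queue: [13, 37]


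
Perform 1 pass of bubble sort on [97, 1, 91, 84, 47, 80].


Initial: [97, 1, 91, 84, 47, 80]
Pass 1: [1, 91, 84, 47, 80, 97] (5 swaps)

After 1 pass: [1, 91, 84, 47, 80, 97]


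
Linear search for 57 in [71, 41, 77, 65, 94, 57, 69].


i=0: 71!=57
i=1: 41!=57
i=2: 77!=57
i=3: 65!=57
i=4: 94!=57
i=5: 57==57 found!

Found at 5, 6 comps


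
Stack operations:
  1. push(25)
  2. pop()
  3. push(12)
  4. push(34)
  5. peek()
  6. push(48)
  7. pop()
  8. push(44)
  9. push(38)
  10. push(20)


push(25) -> [25]
pop()->25, []
push(12) -> [12]
push(34) -> [12, 34]
peek()->34
push(48) -> [12, 34, 48]
pop()->48, [12, 34]
push(44) -> [12, 34, 44]
push(38) -> [12, 34, 44, 38]
push(20) -> [12, 34, 44, 38, 20]

Final stack: [12, 34, 44, 38, 20]


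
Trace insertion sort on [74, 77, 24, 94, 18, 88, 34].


Initial: [74, 77, 24, 94, 18, 88, 34]
Insert 77: [74, 77, 24, 94, 18, 88, 34]
Insert 24: [24, 74, 77, 94, 18, 88, 34]
Insert 94: [24, 74, 77, 94, 18, 88, 34]
Insert 18: [18, 24, 74, 77, 94, 88, 34]
Insert 88: [18, 24, 74, 77, 88, 94, 34]
Insert 34: [18, 24, 34, 74, 77, 88, 94]

Sorted: [18, 24, 34, 74, 77, 88, 94]


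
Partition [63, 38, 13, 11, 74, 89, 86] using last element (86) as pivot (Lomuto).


Pivot: 86
  63 <= 86: advance i (no swap)
  38 <= 86: advance i (no swap)
  13 <= 86: advance i (no swap)
  11 <= 86: advance i (no swap)
  74 <= 86: advance i (no swap)
Place pivot at 5: [63, 38, 13, 11, 74, 86, 89]

Partitioned: [63, 38, 13, 11, 74, 86, 89]


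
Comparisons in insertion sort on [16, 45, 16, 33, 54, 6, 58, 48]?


Algorithm: insertion sort
Input: [16, 45, 16, 33, 54, 6, 58, 48]
Sorted: [6, 16, 16, 33, 45, 48, 54, 58]

15


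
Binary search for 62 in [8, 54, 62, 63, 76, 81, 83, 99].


Step 1: lo=0, hi=7, mid=3, val=63
Step 2: lo=0, hi=2, mid=1, val=54
Step 3: lo=2, hi=2, mid=2, val=62

Found at index 2


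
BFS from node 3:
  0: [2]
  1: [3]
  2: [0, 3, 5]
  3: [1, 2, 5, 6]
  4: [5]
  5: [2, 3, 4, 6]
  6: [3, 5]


Visit 3, enqueue [1, 2, 5, 6]
Visit 1, enqueue []
Visit 2, enqueue [0]
Visit 5, enqueue [4]
Visit 6, enqueue []
Visit 0, enqueue []
Visit 4, enqueue []

BFS order: [3, 1, 2, 5, 6, 0, 4]


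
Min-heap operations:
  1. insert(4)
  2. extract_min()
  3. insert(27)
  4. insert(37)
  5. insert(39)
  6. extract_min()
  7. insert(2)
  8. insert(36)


insert(4) -> [4]
extract_min()->4, []
insert(27) -> [27]
insert(37) -> [27, 37]
insert(39) -> [27, 37, 39]
extract_min()->27, [37, 39]
insert(2) -> [2, 39, 37]
insert(36) -> [2, 36, 37, 39]

Final heap: [2, 36, 37, 39]


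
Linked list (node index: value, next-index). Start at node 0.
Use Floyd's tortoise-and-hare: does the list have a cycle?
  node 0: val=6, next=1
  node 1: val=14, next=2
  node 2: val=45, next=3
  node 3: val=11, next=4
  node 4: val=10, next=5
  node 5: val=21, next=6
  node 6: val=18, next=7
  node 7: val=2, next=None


Floyd's tortoise (slow, +1) and hare (fast, +2):
  init: slow=0, fast=0
  step 1: slow=1, fast=2
  step 2: slow=2, fast=4
  step 3: slow=3, fast=6
  step 4: fast 6->7->None, no cycle

Cycle: no


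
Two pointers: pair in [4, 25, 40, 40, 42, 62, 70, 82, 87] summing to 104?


lo=0(4)+hi=8(87)=91
lo=1(25)+hi=8(87)=112
lo=1(25)+hi=7(82)=107
lo=1(25)+hi=6(70)=95
lo=2(40)+hi=6(70)=110
lo=2(40)+hi=5(62)=102
lo=3(40)+hi=5(62)=102
lo=4(42)+hi=5(62)=104

Yes: 42+62=104


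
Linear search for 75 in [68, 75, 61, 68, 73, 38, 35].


i=0: 68!=75
i=1: 75==75 found!

Found at 1, 2 comps


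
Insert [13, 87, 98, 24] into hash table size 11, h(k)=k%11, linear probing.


Insert 13: h=2 -> slot 2
Insert 87: h=10 -> slot 10
Insert 98: h=10, 1 probes -> slot 0
Insert 24: h=2, 1 probes -> slot 3

Table: [98, None, 13, 24, None, None, None, None, None, None, 87]


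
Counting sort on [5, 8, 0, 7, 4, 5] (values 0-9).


Input: [5, 8, 0, 7, 4, 5]
Counts: [1, 0, 0, 0, 1, 2, 0, 1, 1, 0]

Sorted: [0, 4, 5, 5, 7, 8]


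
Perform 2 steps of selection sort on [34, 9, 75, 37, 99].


Initial: [34, 9, 75, 37, 99]
Step 1: min=9 at 1
  Swap: [9, 34, 75, 37, 99]
Step 2: min=34 at 1
  Swap: [9, 34, 75, 37, 99]

After 2 steps: [9, 34, 75, 37, 99]


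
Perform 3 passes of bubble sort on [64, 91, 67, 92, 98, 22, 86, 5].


Initial: [64, 91, 67, 92, 98, 22, 86, 5]
Pass 1: [64, 67, 91, 92, 22, 86, 5, 98] (4 swaps)
Pass 2: [64, 67, 91, 22, 86, 5, 92, 98] (3 swaps)
Pass 3: [64, 67, 22, 86, 5, 91, 92, 98] (3 swaps)

After 3 passes: [64, 67, 22, 86, 5, 91, 92, 98]


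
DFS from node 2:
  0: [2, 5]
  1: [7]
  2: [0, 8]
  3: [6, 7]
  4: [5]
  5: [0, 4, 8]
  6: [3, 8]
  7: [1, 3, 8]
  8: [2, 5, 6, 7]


Visit 2, push [8, 0]
Visit 0, push [5]
Visit 5, push [8, 4]
Visit 4, push []
Visit 8, push [7, 6]
Visit 6, push [3]
Visit 3, push [7]
Visit 7, push [1]
Visit 1, push []

DFS order: [2, 0, 5, 4, 8, 6, 3, 7, 1]


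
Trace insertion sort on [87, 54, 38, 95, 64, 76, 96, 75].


Initial: [87, 54, 38, 95, 64, 76, 96, 75]
Insert 54: [54, 87, 38, 95, 64, 76, 96, 75]
Insert 38: [38, 54, 87, 95, 64, 76, 96, 75]
Insert 95: [38, 54, 87, 95, 64, 76, 96, 75]
Insert 64: [38, 54, 64, 87, 95, 76, 96, 75]
Insert 76: [38, 54, 64, 76, 87, 95, 96, 75]
Insert 96: [38, 54, 64, 76, 87, 95, 96, 75]
Insert 75: [38, 54, 64, 75, 76, 87, 95, 96]

Sorted: [38, 54, 64, 75, 76, 87, 95, 96]


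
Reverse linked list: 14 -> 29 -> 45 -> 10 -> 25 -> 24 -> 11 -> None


Step 1: curr=14, set curr.next=prev(None) | reversed so far: 14
Step 2: curr=29, set curr.next=prev(14) | reversed so far: 29 -> 14
Step 3: curr=45, set curr.next=prev(29) | reversed so far: 45 -> 29 -> 14
Step 4: curr=10, set curr.next=prev(45) | reversed so far: 10 -> 45 -> 29 -> 14
Step 5: curr=25, set curr.next=prev(10) | reversed so far: 25 -> 10 -> 45 -> 29 -> 14
Step 6: curr=24, set curr.next=prev(25) | reversed so far: 24 -> 25 -> 10 -> 45 -> 29 -> 14
Step 7: curr=11, set curr.next=prev(24) | reversed so far: 11 -> 24 -> 25 -> 10 -> 45 -> 29 -> 14

11 -> 24 -> 25 -> 10 -> 45 -> 29 -> 14 -> None


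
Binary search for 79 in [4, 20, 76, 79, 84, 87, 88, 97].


Step 1: lo=0, hi=7, mid=3, val=79

Found at index 3


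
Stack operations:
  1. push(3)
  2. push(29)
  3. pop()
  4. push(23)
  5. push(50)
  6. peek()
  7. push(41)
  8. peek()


push(3) -> [3]
push(29) -> [3, 29]
pop()->29, [3]
push(23) -> [3, 23]
push(50) -> [3, 23, 50]
peek()->50
push(41) -> [3, 23, 50, 41]
peek()->41

Final stack: [3, 23, 50, 41]


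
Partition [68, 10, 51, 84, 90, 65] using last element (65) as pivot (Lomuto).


Pivot: 65
  10 <= 65: swap -> [10, 68, 51, 84, 90, 65]
  51 <= 65: swap -> [10, 51, 68, 84, 90, 65]
Place pivot at 2: [10, 51, 65, 84, 90, 68]

Partitioned: [10, 51, 65, 84, 90, 68]


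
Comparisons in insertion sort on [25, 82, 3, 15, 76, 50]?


Algorithm: insertion sort
Input: [25, 82, 3, 15, 76, 50]
Sorted: [3, 15, 25, 50, 76, 82]

11


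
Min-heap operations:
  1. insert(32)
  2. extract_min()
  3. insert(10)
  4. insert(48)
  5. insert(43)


insert(32) -> [32]
extract_min()->32, []
insert(10) -> [10]
insert(48) -> [10, 48]
insert(43) -> [10, 48, 43]

Final heap: [10, 48, 43]


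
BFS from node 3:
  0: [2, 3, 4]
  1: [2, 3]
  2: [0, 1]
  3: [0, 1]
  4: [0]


Visit 3, enqueue [0, 1]
Visit 0, enqueue [2, 4]
Visit 1, enqueue []
Visit 2, enqueue []
Visit 4, enqueue []

BFS order: [3, 0, 1, 2, 4]


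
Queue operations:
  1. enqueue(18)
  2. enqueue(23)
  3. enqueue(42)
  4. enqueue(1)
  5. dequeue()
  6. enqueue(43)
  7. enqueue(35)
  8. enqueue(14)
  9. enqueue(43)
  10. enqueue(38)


enqueue(18) -> [18]
enqueue(23) -> [18, 23]
enqueue(42) -> [18, 23, 42]
enqueue(1) -> [18, 23, 42, 1]
dequeue()->18, [23, 42, 1]
enqueue(43) -> [23, 42, 1, 43]
enqueue(35) -> [23, 42, 1, 43, 35]
enqueue(14) -> [23, 42, 1, 43, 35, 14]
enqueue(43) -> [23, 42, 1, 43, 35, 14, 43]
enqueue(38) -> [23, 42, 1, 43, 35, 14, 43, 38]

Final queue: [23, 42, 1, 43, 35, 14, 43, 38]


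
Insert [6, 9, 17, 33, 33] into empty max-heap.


Insert 6: [6]
Insert 9: [9, 6]
Insert 17: [17, 6, 9]
Insert 33: [33, 17, 9, 6]
Insert 33: [33, 33, 9, 6, 17]

Final heap: [33, 33, 9, 6, 17]


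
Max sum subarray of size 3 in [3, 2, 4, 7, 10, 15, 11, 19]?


[0:3]: 9
[1:4]: 13
[2:5]: 21
[3:6]: 32
[4:7]: 36
[5:8]: 45

Max: 45 at [5:8]


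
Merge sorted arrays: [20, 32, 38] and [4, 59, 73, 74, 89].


Take 4 from B
Take 20 from A
Take 32 from A
Take 38 from A

Merged: [4, 20, 32, 38, 59, 73, 74, 89]


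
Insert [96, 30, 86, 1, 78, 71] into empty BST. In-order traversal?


Insert 96: root
Insert 30: L from 96
Insert 86: L from 96 -> R from 30
Insert 1: L from 96 -> L from 30
Insert 78: L from 96 -> R from 30 -> L from 86
Insert 71: L from 96 -> R from 30 -> L from 86 -> L from 78

In-order: [1, 30, 71, 78, 86, 96]


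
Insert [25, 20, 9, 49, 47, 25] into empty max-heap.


Insert 25: [25]
Insert 20: [25, 20]
Insert 9: [25, 20, 9]
Insert 49: [49, 25, 9, 20]
Insert 47: [49, 47, 9, 20, 25]
Insert 25: [49, 47, 25, 20, 25, 9]

Final heap: [49, 47, 25, 20, 25, 9]


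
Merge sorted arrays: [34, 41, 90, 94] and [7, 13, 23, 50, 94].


Take 7 from B
Take 13 from B
Take 23 from B
Take 34 from A
Take 41 from A
Take 50 from B
Take 90 from A
Take 94 from A

Merged: [7, 13, 23, 34, 41, 50, 90, 94, 94]
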